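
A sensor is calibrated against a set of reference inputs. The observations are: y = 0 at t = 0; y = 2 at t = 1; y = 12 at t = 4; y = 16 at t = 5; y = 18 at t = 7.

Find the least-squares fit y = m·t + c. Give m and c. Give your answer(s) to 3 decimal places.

m = 2.795, c = 0.096

Sums needed: Σt·t = 91, Σt = 17, Σ1 = 5.
For Mᵀy: Σt·y = 256, Σy = 48.
Determinant 91·5 − 17² = 166.
m = (256·5 − 17·48)/166 = 232/83; c = (91·48 − 17·256)/166 = 8/83.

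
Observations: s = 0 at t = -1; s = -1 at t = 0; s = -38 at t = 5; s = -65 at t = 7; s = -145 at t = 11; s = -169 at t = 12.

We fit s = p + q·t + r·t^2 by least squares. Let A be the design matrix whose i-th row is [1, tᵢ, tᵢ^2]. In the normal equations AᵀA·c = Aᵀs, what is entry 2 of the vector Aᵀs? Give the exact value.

Entry 2 ↔ basis t, so (Aᵀs)_{2} = Σᵢ (t)·sᵢ = (-1)·(0) + (0)·(-1) + (5)·(-38) + (7)·(-65) + (11)·(-145) + (12)·(-169) = -4268.

-4268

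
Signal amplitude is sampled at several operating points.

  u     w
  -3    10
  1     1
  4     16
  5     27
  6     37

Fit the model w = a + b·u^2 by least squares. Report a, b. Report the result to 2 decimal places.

Forming AᵀA = [[5, 87]; [87, 2259]] and Aᵀw = [91, 2354]ᵀ gives AᵀA·[a, b]ᵀ = Aᵀw.
Δ = 5·2259 − 87² = 3726.
a = (91·2259 − 87·2354)/3726 = 257/1242; b = (5·2354 − 87·91)/3726 = 3853/3726.

a = 0.21, b = 1.03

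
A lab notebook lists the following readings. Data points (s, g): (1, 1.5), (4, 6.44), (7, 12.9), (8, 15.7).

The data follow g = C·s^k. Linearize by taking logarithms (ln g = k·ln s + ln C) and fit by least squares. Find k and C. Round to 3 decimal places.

With ln gᵢ as the transformed response and ln sᵢ as the regressor:
AᵀA = [[10.0325, 5.4116]; [5.4116, 4]], rhs = [13.2842, 7.5789]ᵀ  (here Σln s = 5.4116, Σ(ln s)² = 10.0325, Σln g = 7.5789, Σln s·ln g = 13.2842).
Slope k = (n·Σln s·ln g − Σln s·Σln g)/(n·Σ(ln s)² − (Σln s)²) = (4·13.2842 − 5.4116·7.5789)/10.8439 = 1.11792; ln C = (Σln g − k·Σln s)/n = 0.38227, so C = exp(0.38227) = 1.46560.

k = 1.118, C = 1.466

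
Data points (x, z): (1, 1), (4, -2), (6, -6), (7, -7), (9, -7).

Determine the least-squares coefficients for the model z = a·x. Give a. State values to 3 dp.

Normal-equation sums: Σx·x = 183.
And Σx·z = -155.
Normal equations: [[183]]·[a]ᵀ = [-155]ᵀ.
Hence a = -155 / 183 ≈ -0.846995.

a = -0.847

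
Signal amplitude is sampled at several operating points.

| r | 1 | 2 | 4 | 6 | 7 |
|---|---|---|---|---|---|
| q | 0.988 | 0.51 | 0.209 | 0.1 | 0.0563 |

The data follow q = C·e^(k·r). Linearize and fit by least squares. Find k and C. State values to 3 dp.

Linearized form: ln q = k·r + ln C. From the 5 transformed points,
AᵀA = [[106.0000, 20.0000]; [20.0000, 5]], rhs = [-41.5754, -7.4305]ᵀ  (here Σr = 20.0000, Σ(r)² = 106.0000, Σln q = -7.4305, Σr·ln q = -41.5754).
Slope k = (n·Σr·ln q − Σr·Σln q)/(n·Σ(r)² − (Σr)²) = (5·-41.5754 − 20.0000·-7.4305)/130.0000 = -0.45590; ln C = (Σln q − k·Σr)/n = 0.33751, so C = exp(0.33751) = 1.40145.

k = -0.456, C = 1.401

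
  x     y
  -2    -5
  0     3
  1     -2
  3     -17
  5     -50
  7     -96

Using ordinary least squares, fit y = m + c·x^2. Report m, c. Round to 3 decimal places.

The normal equations are: 6·m + 88·c = -167;  88·m + 3124·c = -6129.
(Σ1 = 6, Σx^2 = 88, Σx^2·x^2 = 3124, Σy = -167, Σx^2·y = -6129.)
det = 6·3124 − 88² = 11000.
m = ((-167)·3124 − 88·(-6129))/11000 = 401/250; c = (6·(-6129) − 88·(-167))/11000 = -11039/5500.

m = 1.604, c = -2.007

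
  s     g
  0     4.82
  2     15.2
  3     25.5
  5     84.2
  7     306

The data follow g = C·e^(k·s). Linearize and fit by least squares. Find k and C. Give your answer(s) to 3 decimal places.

Taking logs, ln g = k·s + ln C, so regress ln g on s.
Σs = 17.0000, Σ(s)² = 87.0000, Σln g = 17.6895, Σs·ln g = 77.3897.
Normal system: [[87.0000, 17.0000]; [17.0000, 5]]·[k, ln C]ᵀ = [77.3897, 17.6895]ᵀ.
Slope k = (n·Σs·ln g − Σs·Σln g)/(n·Σ(s)² − (Σs)²) = (5·77.3897 − 17.0000·17.6895)/146.0000 = 0.59059; ln C = (Σln g − k·Σs)/n = 1.52989, so C = exp(1.52989) = 4.61767.

k = 0.591, C = 4.618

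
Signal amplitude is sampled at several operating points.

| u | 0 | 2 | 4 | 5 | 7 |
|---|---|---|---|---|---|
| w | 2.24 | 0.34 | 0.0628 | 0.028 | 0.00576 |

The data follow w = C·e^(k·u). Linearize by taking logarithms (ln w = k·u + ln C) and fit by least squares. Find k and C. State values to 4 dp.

Linearized form: ln w = k·u + ln C. From the 5 transformed points,
Σu = 18.0000, Σ(u)² = 94.0000, Σln w = -11.7725, Σu·ln w = -67.2043.
Equations: 94.0000·k + 18.0000·ln C = -67.2043;  18.0000·k + 5·ln C = -11.7725.
Slope k = (n·Σu·ln w − Σu·Σln w)/(n·Σ(u)² − (Σu)²) = (5·-67.2043 − 18.0000·-11.7725)/146.0000 = -0.85011; ln C = (Σln w − k·Σu)/n = 0.70591, so C = exp(0.70591) = 2.02568.

k = -0.8501, C = 2.0257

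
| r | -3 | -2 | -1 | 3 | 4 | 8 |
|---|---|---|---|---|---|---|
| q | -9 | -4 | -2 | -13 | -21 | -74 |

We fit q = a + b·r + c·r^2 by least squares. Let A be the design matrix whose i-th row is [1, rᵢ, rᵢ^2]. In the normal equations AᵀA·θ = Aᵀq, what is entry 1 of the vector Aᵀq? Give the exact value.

-123

Entry 1 ↔ basis 1, so (Aᵀq)_{1} = Σᵢ qᵢ = (1)·(-9) + (1)·(-4) + (1)·(-2) + (1)·(-13) + (1)·(-21) + (1)·(-74) = -123.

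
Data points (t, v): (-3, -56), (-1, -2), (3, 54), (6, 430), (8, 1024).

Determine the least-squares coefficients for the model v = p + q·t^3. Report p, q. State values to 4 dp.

Entries of AᵀA: Σ1 = 5, Σt^3 = 727, Σt^3·t^3 = 310259.
For Aᵀv: Σv = 1450, Σt^3·v = 620140.
Normal equations: [[5, 727]; [727, 310259]]·[p, q]ᵀ = [1450, 620140]ᵀ.
Δ = 5·310259 − 727² = 1022766.
p = (1450·310259 − 727·620140)/1022766 = -483115/511383; q = (5·620140 − 727·1450)/1022766 = 1023275/511383.

p = -0.9447, q = 2.0010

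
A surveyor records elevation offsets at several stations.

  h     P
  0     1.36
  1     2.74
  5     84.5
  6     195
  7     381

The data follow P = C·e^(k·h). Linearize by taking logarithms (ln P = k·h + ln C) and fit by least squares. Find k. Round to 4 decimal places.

Taking logs, ln P = k·h + ln C, so regress ln P on h.
AᵀA = [[111.0000, 19.0000]; [19.0000, 5]], rhs = [96.4293, 16.9680]ᵀ  (here Σh = 19.0000, Σ(h)² = 111.0000, Σln P = 16.9680, Σh·ln P = 96.4293).
Slope k = (n·Σh·ln P − Σh·Σln P)/(n·Σ(h)² − (Σh)²) = (5·96.4293 − 19.0000·16.9680)/194.0000 = 0.82348; ln C = (Σln P − k·Σh)/n = 0.26438.

k = 0.8235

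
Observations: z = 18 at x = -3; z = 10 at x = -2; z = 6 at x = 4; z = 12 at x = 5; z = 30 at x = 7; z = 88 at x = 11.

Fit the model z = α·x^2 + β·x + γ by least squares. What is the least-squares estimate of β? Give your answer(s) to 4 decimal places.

With design matrix M, MᵀM = [[18020, 1828, 224]; [1828, 224, 22]; [224, 22, 6]] and Mᵀz = [12716, 1188, 164]ᵀ.
Row-reducing yields α = 26585/27813, β = -72874/27813, γ = 11640/9271.

β = -2.6201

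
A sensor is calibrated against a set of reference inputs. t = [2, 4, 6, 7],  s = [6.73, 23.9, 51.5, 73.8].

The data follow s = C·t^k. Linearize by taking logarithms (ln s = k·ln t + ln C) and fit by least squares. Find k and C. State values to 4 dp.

Let Y = ln s. Fitting Y = k·ln t + ln C by least squares:
Σln t = 5.8171, Σ(ln t)² = 9.3992, Σln s = 13.3234, Σln t·ln s = 21.1539.
Equations: 9.3992·k + 5.8171·ln C = 21.1539;  5.8171·k + 4·ln C = 13.3234.
Solving (det = 3.7582): k = 1.89239, ln C = 0.57878, so C = exp(0.57878) = 1.78387.

k = 1.8924, C = 1.7839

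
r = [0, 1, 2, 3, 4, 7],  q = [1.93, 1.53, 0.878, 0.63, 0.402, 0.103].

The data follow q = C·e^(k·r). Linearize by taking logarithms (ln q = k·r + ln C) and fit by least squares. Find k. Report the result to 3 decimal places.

Linearized form: ln q = k·r + ln C. From the 6 transformed points,
XᵀX = [[79.0000, 17.0000]; [17.0000, 6]], rhs = [-20.7775, -2.6937]ᵀ  (here Σr = 17.0000, Σ(r)² = 79.0000, Σln q = -2.6937, Σr·ln q = -20.7775).
Solving (det = 185.0000): k = -0.42634, ln C = 0.75900.

k = -0.426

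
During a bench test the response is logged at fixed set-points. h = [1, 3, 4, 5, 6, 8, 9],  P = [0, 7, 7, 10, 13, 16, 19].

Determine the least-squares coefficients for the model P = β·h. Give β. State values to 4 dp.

β = 2.0517

Forming XᵀX = [[232]] and XᵀP = [476]ᵀ gives XᵀX·[β]ᵀ = XᵀP.
Hence β = 476 / 232 ≈ 2.05172.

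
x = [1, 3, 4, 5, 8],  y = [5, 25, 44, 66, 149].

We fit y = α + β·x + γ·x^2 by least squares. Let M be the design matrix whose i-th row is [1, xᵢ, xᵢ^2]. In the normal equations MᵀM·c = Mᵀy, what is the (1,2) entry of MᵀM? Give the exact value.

21

Row 1 ↔ basis 1, column 2 ↔ basis x, so (MᵀM)_{1,2} = Σᵢ x = (1)·(1) + (1)·(3) + (1)·(4) + (1)·(5) + (1)·(8) = 21.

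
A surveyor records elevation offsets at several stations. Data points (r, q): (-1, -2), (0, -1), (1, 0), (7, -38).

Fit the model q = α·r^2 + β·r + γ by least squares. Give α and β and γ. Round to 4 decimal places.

α = -0.9037, β = 0.9564, γ = -0.4017

Setting ∂/∂α … = 0 gives: 2403·α + 343·β + 51·γ = -1864;  343·α + 51·β + 7·γ = -264;  51·α + 7·β + 4·γ = -41.
Inverting the 3×3 Gram matrix, [α, β, γ]ᵀ = [-319/353, 1688/1765, -709/1765]ᵀ.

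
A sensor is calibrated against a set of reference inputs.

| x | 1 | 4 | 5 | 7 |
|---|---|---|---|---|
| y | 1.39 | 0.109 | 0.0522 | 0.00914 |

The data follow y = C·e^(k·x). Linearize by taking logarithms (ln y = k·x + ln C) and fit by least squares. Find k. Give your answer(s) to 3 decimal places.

k = -0.834

Taking logs, ln y = k·x + ln C, so regress ln y on x.
Σx = 17.0000, Σ(x)² = 91.0000, Σln y = -9.5349, Σx·ln y = -56.1654.
Equations: 91.0000·k + 17.0000·ln C = -56.1654;  17.0000·k + 4·ln C = -9.5349.
Solving (det = 75.0000): k = -0.83425, ln C = 1.16184.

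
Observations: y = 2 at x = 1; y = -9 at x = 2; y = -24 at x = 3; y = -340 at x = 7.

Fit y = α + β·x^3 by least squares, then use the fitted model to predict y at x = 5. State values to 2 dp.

Normal-equation sums: Σ1 = 4, Σx^3 = 379, Σx^3·x^3 = 118443.
For Mᵀy: Σy = -371, Σx^3·y = -117338.
MᵀM·[α, β]ᵀ = Mᵀy becomes [[4, 379]; [379, 118443]]·[α, β]ᵀ = [-371, -117338]ᵀ.
Eliminating β: 118443·(row 1) − 379·(row 2) gives 330131·α = 118443·(-371) − 379·(-117338) = 528749, so α = 528749/330131.
Then β = ((-117338) − 379·(528749/330131))/118443 = -328743/330131.
At x = 5: ŷ = (528749/330131)·(1) + (-328743/330131)·(125) = -40564126/330131.

ŷ = -122.87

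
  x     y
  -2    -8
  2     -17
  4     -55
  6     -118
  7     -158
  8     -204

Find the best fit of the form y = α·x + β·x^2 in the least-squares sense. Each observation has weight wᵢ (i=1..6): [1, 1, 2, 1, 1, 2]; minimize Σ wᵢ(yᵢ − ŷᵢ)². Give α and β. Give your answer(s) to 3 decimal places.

α = -2.083, β = -2.928

Setting ∂/∂α … = 0 gives: 253·α + 1711·β = -5536;  1711·α + 12433·β = -39962.
Δ = 253·12433 − 1711² = 218028.
α = ((-5536)·12433 − 1711·(-39962))/218028 = -227053/109014; β = (253·(-39962) − 1711·(-5536))/218028 = -319145/109014.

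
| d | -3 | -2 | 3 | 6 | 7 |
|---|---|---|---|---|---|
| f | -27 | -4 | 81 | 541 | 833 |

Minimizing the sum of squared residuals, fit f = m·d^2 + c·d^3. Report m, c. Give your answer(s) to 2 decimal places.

m = 3.02, c = 2.00

Entries of AᵀA: Σd^2·d^2 = 3875, Σd^2·d^3 = 24551, Σd^3·d^3 = 165827.
And Σd^2·f = 60763, Σd^3·f = 405523.
Δ = 3875·165827 − 24551² = 39828024.
m = (60763·165827 − 24551·405523)/39828024 = 3337523/1106334; c = (3875·405523 − 24551·60763)/39828024 = 2211367/1106334.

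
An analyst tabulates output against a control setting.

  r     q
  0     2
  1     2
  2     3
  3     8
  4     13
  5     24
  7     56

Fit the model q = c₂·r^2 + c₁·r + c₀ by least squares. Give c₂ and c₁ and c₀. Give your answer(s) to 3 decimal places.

c₂ = 1.551, c₁ = -3.370, c₀ = 2.975

Compute the Gram sums: Σr^2·r^2 = 3380, Σr^2·r = 568, Σr^2 = 104, Σr·r = 104, Σr = 22, Σ1 = 7.
Right-hand side: Σr^2·q = 3638, Σr·q = 596, Σq = 108.
Normal equations: [[3380, 568, 104]; [568, 104, 22]; [104, 22, 7]]·[c₂, c₁, c₀]ᵀ = [3638, 596, 108]ᵀ.
Solving the 3×3 system (Gaussian elimination) gives c₂ = 7883/5082, c₁ = -8564/2541, c₀ = 360/121.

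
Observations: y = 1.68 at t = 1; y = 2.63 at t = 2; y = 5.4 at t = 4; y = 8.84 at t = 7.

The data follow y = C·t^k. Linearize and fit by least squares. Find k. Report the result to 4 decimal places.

Taking logs, ln y = k·ln t + ln C, so regress ln y on ln t.
Σln t = 4.0254, Σ(ln t)² = 6.1888, Σln y = 5.3515, Σln t·ln y = 7.2488.
Equations: 6.1888·k + 4.0254·ln C = 7.2488;  4.0254·k + 4·ln C = 5.3515.
Slope k = (n·Σln t·ln y − Σln t·Σln y)/(n·Σ(ln t)² − (Σln t)²) = (4·7.2488 − 4.0254·5.3515)/8.5519 = 0.87159; ln C = (Σln y − k·Σln t)/n = 0.46076.

k = 0.8716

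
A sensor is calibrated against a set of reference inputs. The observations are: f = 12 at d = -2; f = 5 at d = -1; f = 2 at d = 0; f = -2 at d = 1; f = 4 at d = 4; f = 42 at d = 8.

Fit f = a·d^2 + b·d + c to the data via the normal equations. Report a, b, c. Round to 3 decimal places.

Sums needed: Σd^2·d^2 = 4370, Σd^2·d = 568, Σd^2 = 86, Σd·d = 86, Σd = 10, Σ1 = 6.
Moment sums: Σd^2·f = 2803, Σd·f = 321, Σf = 63.
AᵀA·[a, b, c]ᵀ = Aᵀf becomes [[4370, 568, 86]; [568, 86, 10]; [86, 10, 6]]·[a, b, c]ᵀ = [2803, 321, 63]ᵀ.
Row-reducing yields a = 2308/2145, b = -7454/2145, c = 113/130.

a = 1.076, b = -3.475, c = 0.869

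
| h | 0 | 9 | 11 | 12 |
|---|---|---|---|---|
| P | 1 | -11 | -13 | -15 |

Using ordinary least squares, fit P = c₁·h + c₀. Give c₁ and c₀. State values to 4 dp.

Setting ∂/∂c₁ … = 0 gives: 346·c₁ + 32·c₀ = -422;  32·c₁ + 4·c₀ = -38.
Eliminating c₀: 4·(row 1) − 32·(row 2) gives 360·c₁ = 4·(-422) − 32·(-38) = -472, so c₁ = -59/45.
Then c₀ = ((-38) − 32·(-59/45))/4 = 89/90.

c₁ = -1.3111, c₀ = 0.9889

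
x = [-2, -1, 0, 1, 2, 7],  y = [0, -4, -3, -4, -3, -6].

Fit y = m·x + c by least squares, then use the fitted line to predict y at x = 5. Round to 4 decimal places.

ŷ = -5.1934

With design matrix M, MᵀM = [[59, 7]; [7, 6]] and Mᵀy = [-48, -20]ᵀ.
Δ = 59·6 − 7² = 305.
m = ((-48)·6 − 7·(-20))/305 = -148/305; c = (59·(-20) − 7·(-48))/305 = -844/305.
At x = 5: ŷ = (-148/305)·(5) + (-844/305)·(1) = -1584/305.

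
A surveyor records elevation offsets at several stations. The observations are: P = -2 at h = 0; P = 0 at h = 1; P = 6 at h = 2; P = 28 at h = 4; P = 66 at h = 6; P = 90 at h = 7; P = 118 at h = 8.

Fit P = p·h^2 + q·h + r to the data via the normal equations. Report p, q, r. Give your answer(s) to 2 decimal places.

From the data, Σh^2·h^2 = 8066, Σh^2·h = 1144, Σh^2 = 170, Σh·h = 170, Σh = 28, Σ1 = 7.
For XᵀP: Σh^2·P = 14810, Σh·P = 2094, ΣP = 306.
So XᵀX·[p, q, r]ᵀ = XᵀP: [[8066, 1144, 170]; [1144, 170, 28]; [170, 28, 7]]·[p, q, r]ᵀ = [14810, 2094, 306]ᵀ.
Row-reducing yields p = 1465/789, q = 115/789, r = -516/263.

p = 1.86, q = 0.15, r = -1.96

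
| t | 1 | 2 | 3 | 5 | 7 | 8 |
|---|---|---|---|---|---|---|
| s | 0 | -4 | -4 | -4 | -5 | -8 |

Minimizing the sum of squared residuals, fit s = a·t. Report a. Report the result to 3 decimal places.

The normal system MᵀM·[a]ᵀ = Mᵀs is [[152]]·[a]ᵀ = [-139]ᵀ.
Hence a = -139 / 152 ≈ -0.914474.

a = -0.914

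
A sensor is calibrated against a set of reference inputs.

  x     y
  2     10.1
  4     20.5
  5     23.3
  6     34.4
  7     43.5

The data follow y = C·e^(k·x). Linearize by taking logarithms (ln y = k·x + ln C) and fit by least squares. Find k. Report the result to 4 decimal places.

k = 0.2895

Let Y = ln y. Fitting Y = k·x + ln C by least squares:
Σx = 24.0000, Σ(x)² = 130.0000, Σln y = 15.7922, Σx·ln y = 80.0867.
Equations: 130.0000·k + 24.0000·ln C = 80.0867;  24.0000·k + 5·ln C = 15.7922.
Δ = 130.0000·5 − (24.0000)² = 74.0000; k = (80.0867·5 − 24.0000·15.7922)/74.0000 = 0.28946, ln C = (130.0000·15.7922 − 24.0000·80.0867)/74.0000 = 1.76904.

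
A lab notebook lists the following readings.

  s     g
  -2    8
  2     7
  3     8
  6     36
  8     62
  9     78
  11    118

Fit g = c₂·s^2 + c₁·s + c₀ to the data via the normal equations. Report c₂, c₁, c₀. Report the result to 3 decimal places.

AᵀA·[c₂, c₁, c₀]ᵀ = Aᵀg reads: 26707·c₂ + 2815·c₁ + 319·c₀ = 25992;  2815·c₂ + 319·c₁ + 37·c₀ = 2734;  319·c₂ + 37·c₁ + 7·c₀ = 317.
(Σs^2·s^2 = 26707, Σs^2·s = 2815, Σs^2 = 319, Σs·s = 319, Σs = 37, Σ1 = 7, Σs^2·g = 25992, Σs·g = 2734, Σg = 317.)
Inverting the 3×3 Gram matrix, [c₂, c₁, c₀]ᵀ = [12793/12654, -25475/37962, 2758/999]ᵀ.

c₂ = 1.011, c₁ = -0.671, c₀ = 2.761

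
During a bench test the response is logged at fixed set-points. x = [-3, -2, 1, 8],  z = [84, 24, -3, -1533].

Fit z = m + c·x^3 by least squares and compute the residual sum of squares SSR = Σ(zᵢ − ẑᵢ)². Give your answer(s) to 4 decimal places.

SSR = 6.3537

Sums needed: Σ1 = 4, Σx^3 = 478, Σx^3·x^3 = 262938.
Moment sums: Σz = -1428, Σx^3·z = -787359.
Normal equations: [[4, 478]; [478, 262938]]·[m, c]ᵀ = [-1428, -787359]ᵀ.
Δ = 4·262938 − 478² = 823268.
m = ((-1428)·262938 − 478·(-787359))/823268 = 441069/411634; c = (4·(-787359) − 478·(-1428))/823268 = -616713/205817.
Residuals: 833685/411634, -429261/411634, -442545/411634, 38121/411634; SSR = 1307709/205817.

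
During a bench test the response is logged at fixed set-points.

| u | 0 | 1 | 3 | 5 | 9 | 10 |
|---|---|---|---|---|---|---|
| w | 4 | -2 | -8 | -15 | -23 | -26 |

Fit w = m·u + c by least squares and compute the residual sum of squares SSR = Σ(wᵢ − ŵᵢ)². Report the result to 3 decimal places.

Entries of AᵀA: Σu·u = 216, Σu = 28, Σ1 = 6.
And Σu·w = -568, Σw = -70.
So AᵀA·[m, c]ᵀ = Aᵀw: [[216, 28]; [28, 6]]·[m, c]ᵀ = [-568, -70]ᵀ.
Δ = 216·6 − 28² = 512.
m = ((-568)·6 − 28·(-70))/512 = -181/64; c = (216·(-70) − 28·(-568))/512 = 49/32.
Residuals: 79/32, -45/64, -67/64, -153/64, 59/64, 3/4; SSR = 237/16.

SSR = 14.813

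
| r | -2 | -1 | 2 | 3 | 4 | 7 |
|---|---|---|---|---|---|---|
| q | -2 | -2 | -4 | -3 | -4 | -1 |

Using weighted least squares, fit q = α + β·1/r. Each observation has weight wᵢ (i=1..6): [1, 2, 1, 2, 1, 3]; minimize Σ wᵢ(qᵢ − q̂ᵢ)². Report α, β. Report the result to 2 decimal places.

α = -2.35, β = -0.69

Normal-equation sums: Σwᵢ·1 = 10, Σwᵢ·1/r = -55/84, Σwᵢ·1/r·1/r = 20081/7056.
Right-hand side: Σwᵢ·q = -23, Σwᵢ·1/r·q = -3/7.
XᵀWX·[α, β]ᵀ = XᵀWq becomes [[10, -55/84]; [-55/84, 20081/7056]]·[α, β]ᵀ = [-23, -3/7]ᵀ.
Determinant 10·(20081/7056) − (-55/84)² = 28255/1008.
α = ((-23)·(20081/7056) − (-55/84)·(-3/7))/(28255/1008) = -463843/197785; β = (10·(-3/7) − (-55/84)·(-23))/(28255/1008) = -3900/5651.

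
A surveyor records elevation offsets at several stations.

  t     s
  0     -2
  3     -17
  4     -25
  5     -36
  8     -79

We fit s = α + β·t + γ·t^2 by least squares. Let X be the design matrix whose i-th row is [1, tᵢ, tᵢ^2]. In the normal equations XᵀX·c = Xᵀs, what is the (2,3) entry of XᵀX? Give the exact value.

Row 2 ↔ basis t, column 3 ↔ basis t^2, so (XᵀX)_{2,3} = Σᵢ (t)·(t^2) = (0)·(0) + (3)·(9) + (4)·(16) + (5)·(25) + (8)·(64) = 728.

728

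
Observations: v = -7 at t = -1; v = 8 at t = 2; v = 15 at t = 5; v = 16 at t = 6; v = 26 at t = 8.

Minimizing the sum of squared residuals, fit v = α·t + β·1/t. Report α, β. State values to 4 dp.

With design matrix A, AᵀA = [[130, 5]; [5, 19201/14400]] and Aᵀv = [402, 239/12]ᵀ.
Eliminating β: (19201/14400)·(row 1) − 5·(row 2) gives (213613/1440)·α = (19201/14400)·402 − 5·(239/12) = 1047467/2400, so α = 3142401/1068065.
Then β = ((239/12) − 5·(3142401/1068065))/(19201/14400) = 834000/213613.

α = 2.9421, β = 3.9043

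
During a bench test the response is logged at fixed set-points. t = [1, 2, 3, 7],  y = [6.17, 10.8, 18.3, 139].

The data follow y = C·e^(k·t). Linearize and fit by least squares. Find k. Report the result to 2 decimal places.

With ln yᵢ as the transformed response and tᵢ as the regressor:
Over the data: Σt = 13.0000, Σ(t)² = 63.0000, Σln y = 12.0406, Σt·ln y = 49.8408.
Normal system: [[63.0000, 13.0000]; [13.0000, 4]]·[k, ln C]ᵀ = [49.8408, 12.0406]ᵀ.
Slope k = (n·Σt·ln y − Σt·Σln y)/(n·Σ(t)² − (Σt)²) = (4·49.8408 − 13.0000·12.0406)/83.0000 = 0.51609; ln C = (Σln y − k·Σt)/n = 1.33287.

k = 0.52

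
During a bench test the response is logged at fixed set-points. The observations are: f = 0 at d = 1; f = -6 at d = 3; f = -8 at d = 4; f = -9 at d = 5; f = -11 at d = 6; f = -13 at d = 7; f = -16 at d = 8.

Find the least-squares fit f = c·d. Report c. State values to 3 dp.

Forming XᵀX = [[200]] and Xᵀf = [-380]ᵀ gives XᵀX·[c]ᵀ = Xᵀf.
c = (-380)/200 = -1.9.

c = -1.900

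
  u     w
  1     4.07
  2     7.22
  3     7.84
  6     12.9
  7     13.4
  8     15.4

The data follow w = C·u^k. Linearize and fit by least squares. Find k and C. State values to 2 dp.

Taking logs, ln w = k·ln u + ln C, so regress ln w on ln u.
Σln u = 7.6089, Σ(ln u)² = 13.0084, Σln w = 13.3266, Σln u·ln w = 18.9506.
Equations: 13.0084·k + 7.6089·ln C = 18.9506;  7.6089·k + 6·ln C = 13.3266.
Δ = 13.0084·6 − (7.6089)² = 20.1558; k = (18.9506·6 − 7.6089·13.3266)/20.1558 = 0.61041, ln C = (13.0084·13.3266 − 7.6089·18.9506)/20.1558 = 1.44701, so C = exp(1.44701) = 4.25040.

k = 0.61, C = 4.25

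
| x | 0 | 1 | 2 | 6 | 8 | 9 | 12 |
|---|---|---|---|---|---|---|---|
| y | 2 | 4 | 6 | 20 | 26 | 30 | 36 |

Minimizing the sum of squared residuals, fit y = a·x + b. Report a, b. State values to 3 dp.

From the data, Σx·x = 330, Σx = 38, Σ1 = 7.
Right-hand side: Σx·y = 1046, Σy = 124.
MᵀM·[a, b]ᵀ = Mᵀy becomes [[330, 38]; [38, 7]]·[a, b]ᵀ = [1046, 124]ᵀ.
det = 330·7 − 38² = 866.
a = (1046·7 − 38·124)/866 = 1305/433; b = (330·124 − 38·1046)/866 = 586/433.

a = 3.014, b = 1.353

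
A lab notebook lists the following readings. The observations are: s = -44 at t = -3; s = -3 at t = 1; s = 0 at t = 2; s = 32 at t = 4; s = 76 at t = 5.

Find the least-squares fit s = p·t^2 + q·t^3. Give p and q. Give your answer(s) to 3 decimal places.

The normal system MᵀM·[p, q]ᵀ = Mᵀs is [[979, 3939]; [3939, 20515]]·[p, q]ᵀ = [2013, 12733]ᵀ.
Eliminating q: 20515·(row 1) − 3939·(row 2) gives 4568464·p = 20515·2013 − 3939·12733 = -8858592, so p = -553662/285529.
Then q = (12733 − 3939·(-553662/285529))/20515 = 283525/285529.

p = -1.939, q = 0.993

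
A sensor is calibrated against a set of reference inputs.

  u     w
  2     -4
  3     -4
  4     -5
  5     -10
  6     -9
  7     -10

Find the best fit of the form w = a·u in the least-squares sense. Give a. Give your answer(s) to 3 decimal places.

a = -1.540

Normal-equation sums: Σu·u = 139.
Right-hand side: Σu·w = -214.
XᵀX·[a]ᵀ = Xᵀw becomes [[139]]·[a]ᵀ = [-214]ᵀ.
Hence a = -214 / 139 ≈ -1.53957.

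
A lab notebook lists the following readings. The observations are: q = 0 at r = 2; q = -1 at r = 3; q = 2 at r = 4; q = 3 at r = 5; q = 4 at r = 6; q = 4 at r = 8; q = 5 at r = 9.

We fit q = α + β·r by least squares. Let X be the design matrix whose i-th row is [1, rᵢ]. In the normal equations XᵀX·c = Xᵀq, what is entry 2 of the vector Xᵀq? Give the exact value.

121

Entry 2 ↔ basis r, so (Xᵀq)_{2} = Σᵢ (r)·qᵢ = (2)·(0) + (3)·(-1) + (4)·(2) + (5)·(3) + (6)·(4) + (8)·(4) + (9)·(5) = 121.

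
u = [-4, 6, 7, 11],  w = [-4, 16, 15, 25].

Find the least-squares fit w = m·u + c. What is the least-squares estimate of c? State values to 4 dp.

c = 3.4918

Sums needed: Σu·u = 222, Σu = 20, Σ1 = 4.
Right-hand side: Σu·w = 492, Σw = 52.
Δ = 222·4 − 20² = 488.
m = (492·4 − 20·52)/488 = 116/61; c = (222·52 − 20·492)/488 = 213/61.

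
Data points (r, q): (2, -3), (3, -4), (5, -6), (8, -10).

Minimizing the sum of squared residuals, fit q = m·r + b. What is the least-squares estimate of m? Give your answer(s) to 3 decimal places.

From the data, Σr·r = 102, Σr = 18, Σ1 = 4.
And Σr·q = -128, Σq = -23.
So AᵀA·[m, b]ᵀ = Aᵀq: [[102, 18]; [18, 4]]·[m, b]ᵀ = [-128, -23]ᵀ.
Determinant 102·4 − 18² = 84.
m = ((-128)·4 − 18·(-23))/84 = -7/6; b = (102·(-23) − 18·(-128))/84 = -1/2.

m = -1.167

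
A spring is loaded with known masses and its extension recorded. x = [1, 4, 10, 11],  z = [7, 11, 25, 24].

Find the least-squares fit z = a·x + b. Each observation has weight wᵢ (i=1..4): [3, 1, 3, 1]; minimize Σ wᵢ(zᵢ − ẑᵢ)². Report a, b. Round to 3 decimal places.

a = 1.928, b = 4.809

With design matrix M, MᵀWM = [[440, 48]; [48, 8]] and MᵀWz = [1079, 131]ᵀ.
Eliminating b: 8·(row 1) − 48·(row 2) gives 1216·a = 8·1079 − 48·131 = 2344, so a = 293/152.
Then b = (131 − 48·(293/152))/8 = 731/152.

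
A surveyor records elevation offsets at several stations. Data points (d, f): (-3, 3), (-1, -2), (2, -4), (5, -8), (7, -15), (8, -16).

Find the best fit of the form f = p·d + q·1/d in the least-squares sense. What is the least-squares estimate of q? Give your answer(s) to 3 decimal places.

The normal system XᵀX·[p, q]ᵀ = Xᵀf is [[152, 6]; [6, 1014049/705600]]·[p, q]ᵀ = [-288, -236/35]ᵀ.
det = 152·(1014049/705600) − 6² = 16091731/88200.
p = ((-288)·(1014049/705600) − 6·(-236/35))/(16091731/88200) = -32937444/16091731; q = (152·(-236/35) − 6·(-288))/(16091731/88200) = 62012160/16091731.

q = 3.854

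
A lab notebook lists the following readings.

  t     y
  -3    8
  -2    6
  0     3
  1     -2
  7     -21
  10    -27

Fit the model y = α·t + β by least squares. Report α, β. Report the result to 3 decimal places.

α = -2.844, β = 0.663

The normal equations are: 163·α + 13·β = -455;  13·α + 6·β = -33.
(Σt·t = 163, Σt = 13, Σ1 = 6, Σt·y = -455, Σy = -33.)
Determinant 163·6 − 13² = 809.
α = ((-455)·6 − 13·(-33))/809 = -2301/809; β = (163·(-33) − 13·(-455))/809 = 536/809.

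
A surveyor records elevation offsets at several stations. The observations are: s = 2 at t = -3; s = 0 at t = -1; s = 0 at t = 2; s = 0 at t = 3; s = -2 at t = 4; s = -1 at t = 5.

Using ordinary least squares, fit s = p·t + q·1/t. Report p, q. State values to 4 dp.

Forming XᵀX = [[64, 6]; [6, 5669/3600]] and Xᵀs = [-19, -41/30]ᵀ gives XᵀX·[p, q]ᵀ = Xᵀs.
Eliminating q: (5669/3600)·(row 1) − 6·(row 2) gives (14576/225)·p = (5669/3600)·(-19) − 6·(-41/30) = -78191/3600, so p = -78191/233216.
Then q = ((-41/30) − 6·(-78191/233216))/(5669/3600) = 2985/7288.

p = -0.3353, q = 0.4096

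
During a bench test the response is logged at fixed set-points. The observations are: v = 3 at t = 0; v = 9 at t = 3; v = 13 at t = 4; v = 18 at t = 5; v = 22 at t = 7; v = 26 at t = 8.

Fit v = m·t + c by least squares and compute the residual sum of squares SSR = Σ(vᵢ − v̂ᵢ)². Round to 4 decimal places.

The normal equations are: 163·m + 27·c = 531;  27·m + 6·c = 91.
(Σt·t = 163, Σt = 27, Σ1 = 6, Σt·v = 531, Σv = 91.)
det = 163·6 − 27² = 249.
m = (531·6 − 27·91)/249 = 243/83; c = (163·91 − 27·531)/249 = 496/249.
Residuals: 251/249, -442/249, -175/249, 341/249, -121/249, 146/249; SSR = 1772/249.

SSR = 7.1165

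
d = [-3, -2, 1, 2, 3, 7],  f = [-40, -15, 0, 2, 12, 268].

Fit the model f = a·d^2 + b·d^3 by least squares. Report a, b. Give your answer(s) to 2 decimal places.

a = -1.53, b = 1.00

From the data, Σd^2·d^2 = 2596, Σd^2·d^3 = 16808, Σd^3·d^3 = 119236.
For Xᵀf: Σd^2·f = 12828, Σd^3·f = 93464.
So XᵀX·[a, b]ᵀ = Xᵀf: [[2596, 16808]; [16808, 119236]]·[a, b]ᵀ = [12828, 93464]ᵀ.
Determinant 2596·119236 − 16808² = 27027792.
a = (12828·119236 − 16808·93464)/27027792 = -2586469/1689237; b = (2596·93464 − 16808·12828)/27027792 = 153520/153567.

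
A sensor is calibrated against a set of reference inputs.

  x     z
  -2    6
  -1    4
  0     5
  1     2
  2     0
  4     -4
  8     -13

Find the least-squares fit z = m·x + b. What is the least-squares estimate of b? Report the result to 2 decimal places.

Compute the Gram sums: Σx·x = 90, Σx = 12, Σ1 = 7.
Moment sums: Σx·z = -134, Σz = 0.
AᵀA·[m, b]ᵀ = Aᵀz becomes [[90, 12]; [12, 7]]·[m, b]ᵀ = [-134, 0]ᵀ.
Δ = 90·7 − 12² = 486.
m = ((-134)·7 − 12·0)/486 = -469/243; b = (90·0 − 12·(-134))/486 = 268/81.

b = 3.31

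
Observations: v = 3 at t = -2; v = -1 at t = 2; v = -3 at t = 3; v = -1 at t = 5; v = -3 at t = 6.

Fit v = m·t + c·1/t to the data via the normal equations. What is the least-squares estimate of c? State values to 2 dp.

Normal-equation sums: Σt·t = 78, Σt·1/t = 5, Σ1/t·1/t = 611/900.
Moment sums: Σt·v = -40, Σ1/t·v = -37/10.
Eliminating c: (611/900)·(row 1) − 5·(row 2) gives (4193/150)·m = (611/900)·(-40) − 5·(-37/10) = -779/90, so m = -3895/12579.
Then c = ((-37/10) − 5·(-3895/12579))/(611/900) = -13290/4193.

c = -3.17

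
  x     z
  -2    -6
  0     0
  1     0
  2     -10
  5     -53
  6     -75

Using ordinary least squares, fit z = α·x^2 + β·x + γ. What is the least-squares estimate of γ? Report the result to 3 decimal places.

γ = 0.660

Entries of AᵀA: Σx^2·x^2 = 1954, Σx^2·x = 342, Σx^2 = 70, Σx·x = 70, Σx = 12, Σ1 = 6.
And Σx^2·z = -4089, Σx·z = -723, Σz = -144.
So AᵀA·[α, β, γ]ᵀ = Aᵀz: [[1954, 342, 70]; [342, 70, 12]; [70, 12, 6]]·[α, β, γ]ᵀ = [-4089, -723, -144]ᵀ.
Row-reducing yields α = -17208/8635, β = -12183/17270, γ = 5703/8635.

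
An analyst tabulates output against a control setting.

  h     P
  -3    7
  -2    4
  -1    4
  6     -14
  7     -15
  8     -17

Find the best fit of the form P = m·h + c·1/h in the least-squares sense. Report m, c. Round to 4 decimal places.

m = -2.1426, c = -1.4589

Entries of AᵀA: Σh·h = 163, Σh·1/h = 6, Σ1/h·1/h = 40217/28224.
Moment sums: Σh·P = -358, Σ1/h·P = -2509/168.
Eliminating c: (40217/28224)·(row 1) − 6·(row 2) gives (5539307/28224)·m = (40217/28224)·(-358) − 6·(-2509/168) = -5934307/14112, so m = -11868614/5539307.
Then c = ((-2509/168) − 6·(-11868614/5539307))/(40217/28224) = -8081304/5539307.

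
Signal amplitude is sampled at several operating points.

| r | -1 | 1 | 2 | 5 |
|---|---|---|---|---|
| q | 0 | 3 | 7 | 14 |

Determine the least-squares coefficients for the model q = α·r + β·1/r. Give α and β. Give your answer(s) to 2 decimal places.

XᵀX·[α, β]ᵀ = Xᵀq reads: 31·α + 4·β = 87;  4·α + (229/100)·β = 93/10.
det = 31·(229/100) − 4² = 5499/100.
α = (87·(229/100) − 4·(93/10))/(5499/100) = 5401/1833; β = (31·(93/10) − 4·87)/(5499/100) = -1990/1833.

α = 2.95, β = -1.09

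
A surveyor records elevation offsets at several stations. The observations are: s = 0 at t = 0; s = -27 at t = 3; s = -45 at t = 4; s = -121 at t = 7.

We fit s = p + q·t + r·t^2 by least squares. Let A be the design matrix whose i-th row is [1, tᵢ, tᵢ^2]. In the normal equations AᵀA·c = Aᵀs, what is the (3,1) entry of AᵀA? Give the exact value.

Row 3 ↔ basis t^2, column 1 ↔ basis 1, so (AᵀA)_{3,1} = Σᵢ t^2 = (0)·(1) + (9)·(1) + (16)·(1) + (49)·(1) = 74.

74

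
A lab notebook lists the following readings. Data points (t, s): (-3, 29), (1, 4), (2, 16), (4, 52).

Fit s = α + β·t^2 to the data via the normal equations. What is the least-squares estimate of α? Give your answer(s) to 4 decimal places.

α = 1.7907

With design matrix M, MᵀM = [[4, 30]; [30, 354]] and Mᵀs = [101, 1161]ᵀ.
Δ = 4·354 − 30² = 516.
α = (101·354 − 30·1161)/516 = 77/43; β = (4·1161 − 30·101)/516 = 269/86.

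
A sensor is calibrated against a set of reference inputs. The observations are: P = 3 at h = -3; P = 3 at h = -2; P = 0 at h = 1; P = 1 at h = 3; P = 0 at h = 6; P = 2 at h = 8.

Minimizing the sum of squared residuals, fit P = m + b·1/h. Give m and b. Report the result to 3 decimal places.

m = 1.790, b = -2.200

Sums needed: Σ1 = 6, Σ1/h = 19/24, Σ1/h·1/h = 97/64.
For AᵀP: ΣP = 9, Σ1/h·P = -23/12.
det = 6·(97/64) − (19/24)² = 4877/576.
m = (9·(97/64) − (19/24)·(-23/12))/(4877/576) = 8731/4877; b = (6·(-23/12) − (19/24)·9)/(4877/576) = -10728/4877.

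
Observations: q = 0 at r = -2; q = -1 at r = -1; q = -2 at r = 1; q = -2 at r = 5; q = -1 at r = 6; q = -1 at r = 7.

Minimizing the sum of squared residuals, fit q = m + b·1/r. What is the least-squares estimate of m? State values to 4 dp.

m = -1.1655

The normal equations are: 6·m + (1/105)·b = -7;  (1/105)·m + (51557/22050)·b = -359/210.
Δ = 6·(51557/22050) − (1/105)² = 30934/2205.
m = ((-7)·(51557/22050) − (1/105)·(-359/210))/(30934/2205) = -18027/15467; b = (6·(-359/210) − (1/105)·(-7))/(30934/2205) = -11235/15467.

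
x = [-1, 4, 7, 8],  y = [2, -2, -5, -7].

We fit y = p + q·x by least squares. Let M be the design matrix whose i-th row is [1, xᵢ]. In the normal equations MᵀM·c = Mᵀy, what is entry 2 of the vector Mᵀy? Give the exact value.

-101

Entry 2 ↔ basis x, so (Mᵀy)_{2} = Σᵢ (x)·yᵢ = (-1)·(2) + (4)·(-2) + (7)·(-5) + (8)·(-7) = -101.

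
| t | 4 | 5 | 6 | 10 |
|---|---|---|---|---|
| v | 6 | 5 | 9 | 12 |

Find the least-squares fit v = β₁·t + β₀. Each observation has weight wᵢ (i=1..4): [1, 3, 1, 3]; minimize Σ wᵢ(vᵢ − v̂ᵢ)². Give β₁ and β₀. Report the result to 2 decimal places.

β₁ = 1.21, β₀ = -0.08

Normal-equation sums: Σwᵢ·t·t = 427, Σwᵢ·t = 55, Σwᵢ·1 = 8.
Moment sums: Σwᵢ·t·v = 513, Σwᵢ·v = 66.
AᵀWA·[β₁, β₀]ᵀ = AᵀWv becomes [[427, 55]; [55, 8]]·[β₁, β₀]ᵀ = [513, 66]ᵀ.
Eliminating β₀: 8·(row 1) − 55·(row 2) gives 391·β₁ = 8·513 − 55·66 = 474, so β₁ = 474/391.
Then β₀ = (66 − 55·(474/391))/8 = -33/391.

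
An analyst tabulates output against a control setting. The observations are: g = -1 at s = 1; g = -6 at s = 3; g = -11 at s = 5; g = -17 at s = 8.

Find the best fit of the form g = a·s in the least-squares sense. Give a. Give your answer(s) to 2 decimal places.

From the data, Σs·s = 99.
For Mᵀg: Σs·g = -210.
Normal equations: [[99]]·[a]ᵀ = [-210]ᵀ.
Hence a = -210 / 99 ≈ -2.12121.

a = -2.12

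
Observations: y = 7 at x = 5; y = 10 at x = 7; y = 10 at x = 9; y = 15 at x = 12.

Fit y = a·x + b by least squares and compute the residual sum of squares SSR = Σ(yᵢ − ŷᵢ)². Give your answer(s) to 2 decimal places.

SSR = 2.64

Setting ∂/∂a … = 0 gives: 299·a + 33·b = 375;  33·a + 4·b = 42.
det = 299·4 − 33² = 107.
a = (375·4 − 33·42)/107 = 114/107; b = (299·42 − 33·375)/107 = 183/107.
Residuals: -4/107, 89/107, -139/107, 54/107; SSR = 282/107.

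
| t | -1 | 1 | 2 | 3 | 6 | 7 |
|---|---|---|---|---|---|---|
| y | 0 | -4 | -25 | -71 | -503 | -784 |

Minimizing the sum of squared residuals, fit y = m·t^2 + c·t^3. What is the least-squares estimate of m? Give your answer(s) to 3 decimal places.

m = -1.895

From the data, Σt^2·t^2 = 3796, Σt^2·t^3 = 24858, Σt^3·t^3 = 165100.
Right-hand side: Σt^2·y = -57267, Σt^3·y = -379681.
Eliminating c: 165100·(row 1) − 24858·(row 2) gives 8799436·m = 165100·(-57267) − 24858·(-379681) = -16671402, so m = -8335701/4399718.
Then c = ((-379681) − 24858·(-8335701/4399718))/165100 = -8862995/4399718.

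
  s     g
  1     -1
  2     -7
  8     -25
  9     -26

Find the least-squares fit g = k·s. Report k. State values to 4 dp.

k = -2.9933

Forming XᵀX = [[150]] and Xᵀg = [-449]ᵀ gives XᵀX·[k]ᵀ = Xᵀg.
k = (-449)/150 = -2.99333.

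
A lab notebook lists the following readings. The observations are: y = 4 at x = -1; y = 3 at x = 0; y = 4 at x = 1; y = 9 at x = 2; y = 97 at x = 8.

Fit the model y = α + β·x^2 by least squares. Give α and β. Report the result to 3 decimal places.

α = 2.789, β = 1.472

Compute the Gram sums: Σ1 = 5, Σx^2 = 70, Σx^2·x^2 = 4114.
Moment sums: Σy = 117, Σx^2·y = 6252.
Eliminating β: 4114·(row 1) − 70·(row 2) gives 15670·α = 4114·117 − 70·6252 = 43698, so α = 21849/7835.
Then β = (6252 − 70·(21849/7835))/4114 = 2307/1567.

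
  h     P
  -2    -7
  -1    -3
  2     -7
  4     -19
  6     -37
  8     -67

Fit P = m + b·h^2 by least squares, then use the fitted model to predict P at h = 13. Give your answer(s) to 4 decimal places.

AᵀA·[m, b]ᵀ = AᵀP reads: 6·m + 125·b = -140;  125·m + 5681·b = -5983.
(Σ1 = 6, Σh^2 = 125, Σh^2·h^2 = 5681, ΣP = -140, Σh^2·P = -5983.)
Eliminating b: 5681·(row 1) − 125·(row 2) gives 18461·m = 5681·(-140) − 125·(-5983) = -47465, so m = -47465/18461.
Then b = ((-5983) − 125·(-47465/18461))/5681 = -18398/18461.
At h = 13: P̂ = (-47465/18461)·(1) + (-18398/18461)·(169) = -3156727/18461.

P̂ = -170.9944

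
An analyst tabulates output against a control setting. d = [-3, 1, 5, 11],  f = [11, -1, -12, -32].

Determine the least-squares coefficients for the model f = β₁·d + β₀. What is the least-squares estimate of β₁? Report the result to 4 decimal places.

The normal system XᵀX·[β₁, β₀]ᵀ = Xᵀf is [[156, 14]; [14, 4]]·[β₁, β₀]ᵀ = [-446, -34]ᵀ.
Δ = 156·4 − 14² = 428.
β₁ = ((-446)·4 − 14·(-34))/428 = -327/107; β₀ = (156·(-34) − 14·(-446))/428 = 235/107.

β₁ = -3.0561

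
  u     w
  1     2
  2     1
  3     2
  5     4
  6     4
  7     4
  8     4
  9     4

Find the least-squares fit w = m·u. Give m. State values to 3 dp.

m = 0.558

With design matrix M, MᵀM = [[269]] and Mᵀw = [150]ᵀ.
Hence m = 150 / 269 ≈ 0.557621.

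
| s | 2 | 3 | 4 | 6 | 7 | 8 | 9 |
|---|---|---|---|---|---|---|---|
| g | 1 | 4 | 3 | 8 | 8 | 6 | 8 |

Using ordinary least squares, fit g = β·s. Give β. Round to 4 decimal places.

β = 0.9653

Normal-equation sums: Σs·s = 259.
Moment sums: Σs·g = 250.
Normal equations: [[259]]·[β]ᵀ = [250]ᵀ.
β = 250/259 = 0.965251.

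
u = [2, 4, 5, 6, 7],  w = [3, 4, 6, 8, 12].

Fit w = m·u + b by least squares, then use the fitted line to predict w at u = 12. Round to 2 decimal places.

The normal equations are: 130·m + 24·b = 184;  24·m + 5·b = 33.
(Σu·u = 130, Σu = 24, Σ1 = 5, Σu·w = 184, Σw = 33.)
Determinant 130·5 − 24² = 74.
m = (184·5 − 24·33)/74 = 64/37; b = (130·33 − 24·184)/74 = -63/37.
At u = 12: ŵ = (64/37)·(12) + (-63/37)·(1) = 705/37.

ŵ = 19.05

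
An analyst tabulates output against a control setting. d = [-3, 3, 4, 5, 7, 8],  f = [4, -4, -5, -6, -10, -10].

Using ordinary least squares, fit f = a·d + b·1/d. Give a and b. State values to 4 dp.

Entries of XᵀX: Σd·d = 172, Σd·1/d = 6, Σ1/d·1/d = 254549/705600.
For Xᵀf: Σd·f = -224, Σ1/d·f = -1637/210.
So XᵀX·[a, b]ᵀ = Xᵀf: [[172, 6]; [6, 254549/705600]]·[a, b]ᵀ = [-224, -1637/210]ᵀ.
Δ = 172·(254549/705600) − 6² = 4595207/176400.
a = ((-224)·(254549/705600) − 6·(-1637/210))/(4595207/176400) = -6004264/4595207; b = (172·(-1637/210) − 6·(-224))/(4595207/176400) = 567840/4595207.

a = -1.3066, b = 0.1236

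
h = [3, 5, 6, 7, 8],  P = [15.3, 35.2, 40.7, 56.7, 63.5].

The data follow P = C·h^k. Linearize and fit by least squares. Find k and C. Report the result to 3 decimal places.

k = 1.465, C = 3.123

With ln Pᵢ as the transformed response and ln hᵢ as the regressor:
XᵀX = [[15.1183, 8.5252]; [8.5252, 5]], rhs = [31.8578, 18.1839]ᵀ  (here Σln h = 8.5252, Σ(ln h)² = 15.1183, Σln P = 18.1839, Σln h·ln P = 31.8578).
Δ = 15.1183·5 − (8.5252)² = 2.9130; k = (31.8578·5 − 8.5252·18.1839)/2.9130 = 1.46511, ln C = (15.1183·18.1839 − 8.5252·31.8578)/2.9130 = 1.13872, so C = exp(1.13872) = 3.12278.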